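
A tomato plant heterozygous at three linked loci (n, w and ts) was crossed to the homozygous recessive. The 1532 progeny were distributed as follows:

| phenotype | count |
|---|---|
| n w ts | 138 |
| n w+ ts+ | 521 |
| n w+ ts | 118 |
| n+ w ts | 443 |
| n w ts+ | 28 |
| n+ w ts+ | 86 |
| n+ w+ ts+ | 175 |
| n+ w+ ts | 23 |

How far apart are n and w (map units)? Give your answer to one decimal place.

The two most frequent reciprocal classes, n+ w ts and n w+ ts+, are the parental types, so the F1 was n+ w ts / n w+ ts+.
The two rarest classes, n+ w+ ts and n w ts+, are the double crossovers. Comparing them with the parentals, only the w allele has switched, so w is the middle locus and the order is n – w – ts.
Crossovers in the n–w interval produce the single-crossover classes n w ts and n+ w+ ts+ (138 + 175 = 313) plus the double crossovers (51).
RF(n–w) = (313 + 51) / 1532 = 364/1532 = 0.2376 → 23.8 map units.

23.8 map units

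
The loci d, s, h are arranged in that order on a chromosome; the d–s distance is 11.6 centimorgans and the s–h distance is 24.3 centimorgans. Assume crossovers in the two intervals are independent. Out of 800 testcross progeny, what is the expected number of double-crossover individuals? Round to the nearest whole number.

Map distances give recombination frequencies of 0.116 and 0.243 for the two intervals.
With no interference, expected double-crossover frequency = 0.116 × 0.243 = 0.02819.
Expected number = 0.02819 × 800 = 22.55 ≈ 23.

23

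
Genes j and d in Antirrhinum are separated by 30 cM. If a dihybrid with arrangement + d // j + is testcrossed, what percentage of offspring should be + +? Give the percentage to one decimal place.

15.0%

A map distance of 30 cM corresponds to a recombination frequency of 0.300.
The F1 is + d / j +, so + + is a recombinant gamete class with expected frequency r/2 = 0.300/2 = 0.1500.
That is 0.1500 = 15.0% of the progeny.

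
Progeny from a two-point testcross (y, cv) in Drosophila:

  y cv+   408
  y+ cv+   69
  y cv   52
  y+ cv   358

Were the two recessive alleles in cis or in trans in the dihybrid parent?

trans

The two most frequent classes are y+ cv (358) and y cv+ (408); these are the parental (non-recombinant) types.
So the F1 carried y+ cv on one chromosome and y cv+ on the other — the recessive alleles are on opposite chromosomes (trans / repulsion).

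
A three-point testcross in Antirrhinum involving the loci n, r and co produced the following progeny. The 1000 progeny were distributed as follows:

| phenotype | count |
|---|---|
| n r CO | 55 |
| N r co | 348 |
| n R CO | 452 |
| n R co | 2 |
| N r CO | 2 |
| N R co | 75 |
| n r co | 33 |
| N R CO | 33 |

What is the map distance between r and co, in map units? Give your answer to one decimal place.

The two most frequent reciprocal classes, N r co and n R CO, are the parental types, so the F1 was N r co / n R CO.
The two rarest classes, N r CO and n R co, are the double crossovers. Comparing them with the parentals, only the co allele has switched, so co is the middle locus and the order is n – co – r.
Crossovers in the co–r interval produce the single-crossover classes N R co and n r CO (75 + 55 = 130) plus the double crossovers (4).
RF(co–r) = (130 + 4) / 1000 = 134/1000 = 0.1340 → 13.4 map units.

13.4 map units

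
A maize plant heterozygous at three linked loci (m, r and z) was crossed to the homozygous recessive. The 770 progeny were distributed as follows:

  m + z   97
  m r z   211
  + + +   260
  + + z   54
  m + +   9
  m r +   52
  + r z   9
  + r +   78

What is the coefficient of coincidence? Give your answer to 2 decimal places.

0.58

The two most frequent reciprocal classes, + + + and m r z, are the parental types, so the F1 was + + + / m r z.
The two rarest classes, m + + and + r z, are the double crossovers. Comparing them with the parentals, only the m allele has switched, so m is the middle locus and the order is r – m – z.
r–m: (175 + 18)/770 = 0.2506; m–z: (106 + 18)/770 = 0.1610.
Expected DCO frequency = 0.2506 × 0.1610 ≈ 0.04035; observed = 18/770 ≈ 0.02338.
Coefficient of coincidence = 0.02338/0.04035 ≈ 0.58.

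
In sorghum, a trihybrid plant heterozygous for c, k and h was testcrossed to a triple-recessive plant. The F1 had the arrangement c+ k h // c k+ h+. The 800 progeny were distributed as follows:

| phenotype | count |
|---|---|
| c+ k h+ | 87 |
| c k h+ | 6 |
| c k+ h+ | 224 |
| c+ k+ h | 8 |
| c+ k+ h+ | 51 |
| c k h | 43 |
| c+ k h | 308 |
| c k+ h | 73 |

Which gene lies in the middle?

The two rarest classes, c+ k+ h and c k h+, are the double crossovers. Comparing them with the parentals, only the k allele has switched, so k is the middle locus and the order is h – k – c.

k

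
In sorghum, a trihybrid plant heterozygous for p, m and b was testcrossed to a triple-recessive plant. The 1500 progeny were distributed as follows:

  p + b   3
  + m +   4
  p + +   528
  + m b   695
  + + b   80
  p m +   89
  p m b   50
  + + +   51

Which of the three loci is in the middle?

The two most frequent reciprocal classes, + m b and p + +, are the parental types, so the F1 was + m b / p + +.
The two rarest classes, + m + and p + b, are the double crossovers. Comparing them with the parentals, only the b allele has switched, so b is the middle locus and the order is m – b – p.

b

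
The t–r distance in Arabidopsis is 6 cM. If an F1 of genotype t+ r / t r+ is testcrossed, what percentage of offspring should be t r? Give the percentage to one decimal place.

A map distance of 6 cM corresponds to a recombination frequency of 0.060.
The F1 is t+ r / t r+, so t r is a recombinant gamete class with expected frequency r/2 = 0.060/2 = 0.0300.
That is 0.0300 = 3.0% of the progeny.

3.0%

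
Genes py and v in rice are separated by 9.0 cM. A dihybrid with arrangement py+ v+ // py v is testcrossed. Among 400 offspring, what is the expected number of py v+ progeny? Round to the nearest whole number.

18

A map distance of 9.0 cM corresponds to a recombination frequency of 0.090.
The F1 is py+ v+ / py v, so py v+ is a recombinant gamete class with expected frequency r/2 = 0.090/2 = 0.0450.
Expected number = 0.0450 × 400 = 18.00 ≈ 18.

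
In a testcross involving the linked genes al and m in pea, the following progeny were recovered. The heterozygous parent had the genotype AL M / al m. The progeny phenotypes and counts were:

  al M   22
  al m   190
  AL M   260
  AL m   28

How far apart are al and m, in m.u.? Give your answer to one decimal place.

10.0 m.u.

The recombinant classes are AL m and al M: 28 + 22 = 50.
Recombination frequency = 50/500 = 0.1000 ≈ 10.0%, i.e. 10.0 m.u.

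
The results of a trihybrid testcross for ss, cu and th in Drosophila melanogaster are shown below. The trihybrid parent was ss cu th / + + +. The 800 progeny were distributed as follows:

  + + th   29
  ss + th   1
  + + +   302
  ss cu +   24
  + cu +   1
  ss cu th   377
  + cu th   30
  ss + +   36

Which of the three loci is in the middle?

The two rarest classes, ss + th and + cu +, are the double crossovers. Comparing them with the parentals, only the cu allele has switched, so cu is the middle locus and the order is ss – cu – th.

cu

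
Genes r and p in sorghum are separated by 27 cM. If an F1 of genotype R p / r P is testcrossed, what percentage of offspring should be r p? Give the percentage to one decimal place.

A map distance of 27 cM corresponds to a recombination frequency of 0.270.
The F1 is R p / r P, so r p is a recombinant gamete class with expected frequency r/2 = 0.270/2 = 0.1350.
That is 0.1350 = 13.5% of the progeny.

13.5%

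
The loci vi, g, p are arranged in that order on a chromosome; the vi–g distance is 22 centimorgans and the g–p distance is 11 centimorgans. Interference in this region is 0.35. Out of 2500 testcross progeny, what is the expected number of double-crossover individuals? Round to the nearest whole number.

Map distances give recombination frequencies of 0.220 and 0.110 for the two intervals.
With interference 0.35 (so coincidence = 0.65), expected double-crossover frequency = 0.220 × 0.110 × 0.65 = 0.01573.
Expected number = 0.01573 × 2500 = 39.33 ≈ 39.

39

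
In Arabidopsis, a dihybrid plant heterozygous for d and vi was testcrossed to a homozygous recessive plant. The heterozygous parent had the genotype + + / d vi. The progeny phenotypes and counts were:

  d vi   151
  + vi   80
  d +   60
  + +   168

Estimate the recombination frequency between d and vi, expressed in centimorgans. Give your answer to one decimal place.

The recombinant classes are + vi and d +: 80 + 60 = 140.
Recombination frequency = 140/459 = 0.3050 ≈ 30.5%, i.e. 30.5 centimorgans.

30.5 centimorgans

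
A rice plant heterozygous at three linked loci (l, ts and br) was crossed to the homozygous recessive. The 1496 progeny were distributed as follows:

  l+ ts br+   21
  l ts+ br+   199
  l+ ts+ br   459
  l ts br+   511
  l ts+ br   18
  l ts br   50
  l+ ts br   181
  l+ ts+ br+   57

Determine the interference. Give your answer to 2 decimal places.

0.05

The two most frequent reciprocal classes, l+ ts+ br and l ts br+, are the parental types, so the F1 was l+ ts+ br / l ts br+.
The two rarest classes, l ts+ br and l+ ts br+, are the double crossovers. Comparing them with the parentals, only the l allele has switched, so l is the middle locus and the order is ts – l – br.
ts–l: (380 + 39)/1496 = 0.2801; l–br: (107 + 39)/1496 = 0.0976.
Expected DCO frequency = 0.2801 × 0.0976 ≈ 0.02734; observed = 39/1496 ≈ 0.02607.
Coefficient of coincidence = 0.02607/0.02734 ≈ 0.95; interference = 1 − 0.95 = 0.05.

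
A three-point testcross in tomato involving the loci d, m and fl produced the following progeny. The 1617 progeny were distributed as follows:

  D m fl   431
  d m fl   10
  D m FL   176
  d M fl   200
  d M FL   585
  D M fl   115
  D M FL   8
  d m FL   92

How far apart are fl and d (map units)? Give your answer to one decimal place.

The two most frequent reciprocal classes, d M FL and D m fl, are the parental types, so the F1 was d M FL / D m fl.
The two rarest classes, D M FL and d m fl, are the double crossovers. Comparing them with the parentals, only the d allele has switched, so d is the middle locus and the order is m – d – fl.
Crossovers in the d–fl interval produce the single-crossover classes d M fl and D m FL (200 + 176 = 376) plus the double crossovers (18).
RF(d–fl) = (376 + 18) / 1617 = 394/1617 = 0.2437 → 24.4 map units.

24.4 map units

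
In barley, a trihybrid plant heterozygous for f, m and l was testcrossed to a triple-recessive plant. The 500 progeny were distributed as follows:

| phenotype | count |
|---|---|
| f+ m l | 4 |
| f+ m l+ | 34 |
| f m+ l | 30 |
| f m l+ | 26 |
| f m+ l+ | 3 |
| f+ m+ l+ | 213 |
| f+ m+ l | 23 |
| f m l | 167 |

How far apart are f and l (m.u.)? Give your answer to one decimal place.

11.2 m.u.

The two most frequent reciprocal classes, f+ m+ l+ and f m l, are the parental types, so the F1 was f+ m+ l+ / f m l.
The two rarest classes, f m+ l+ and f+ m l, are the double crossovers. Comparing them with the parentals, only the f allele has switched, so f is the middle locus and the order is l – f – m.
Crossovers in the l–f interval produce the single-crossover classes f+ m+ l and f m l+ (23 + 26 = 49) plus the double crossovers (7).
RF(l–f) = (49 + 7) / 500 = 56/500 = 0.1120 → 11.2 m.u.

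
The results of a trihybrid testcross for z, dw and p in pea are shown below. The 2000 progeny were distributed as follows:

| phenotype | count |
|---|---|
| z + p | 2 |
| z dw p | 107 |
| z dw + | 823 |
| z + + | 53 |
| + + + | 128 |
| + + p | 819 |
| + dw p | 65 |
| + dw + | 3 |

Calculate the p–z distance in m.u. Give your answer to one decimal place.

The two most frequent reciprocal classes, z dw + and + + p, are the parental types, so the F1 was z dw + / + + p.
The two rarest classes, + dw + and z + p, are the double crossovers. Comparing them with the parentals, only the z allele has switched, so z is the middle locus and the order is dw – z – p.
Crossovers in the z–p interval produce the single-crossover classes z dw p and + + + (107 + 128 = 235) plus the double crossovers (5).
RF(z–p) = (235 + 5) / 2000 = 240/2000 = 0.1200 → 12.0 m.u.

12.0 m.u.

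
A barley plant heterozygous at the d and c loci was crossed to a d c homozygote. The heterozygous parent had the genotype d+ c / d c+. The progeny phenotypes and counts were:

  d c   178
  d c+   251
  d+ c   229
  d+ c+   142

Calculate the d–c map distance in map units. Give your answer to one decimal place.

The recombinant classes are d+ c+ and d c: 142 + 178 = 320.
Recombination frequency = 320/800 = 0.4000 ≈ 40.0%, i.e. 40.0 map units.

40.0 map units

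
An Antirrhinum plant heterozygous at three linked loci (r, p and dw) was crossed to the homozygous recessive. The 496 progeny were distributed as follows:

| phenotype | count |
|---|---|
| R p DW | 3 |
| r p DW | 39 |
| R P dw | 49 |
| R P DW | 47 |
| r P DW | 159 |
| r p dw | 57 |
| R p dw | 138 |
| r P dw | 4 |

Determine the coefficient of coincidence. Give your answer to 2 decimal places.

0.33

The two most frequent reciprocal classes, R p dw and r P DW, are the parental types, so the F1 was R p dw / r P DW.
The two rarest classes, R p DW and r P dw, are the double crossovers. Comparing them with the parentals, only the dw allele has switched, so dw is the middle locus and the order is p – dw – r.
p–dw: (88 + 7)/496 = 0.1915; dw–r: (104 + 7)/496 = 0.2238.
Expected DCO frequency = 0.1915 × 0.2238 ≈ 0.04286; observed = 7/496 ≈ 0.01411.
Coefficient of coincidence = 0.01411/0.04286 ≈ 0.33.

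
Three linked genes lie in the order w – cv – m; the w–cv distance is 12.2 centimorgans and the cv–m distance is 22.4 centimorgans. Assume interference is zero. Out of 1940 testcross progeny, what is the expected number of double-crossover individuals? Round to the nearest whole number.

Map distances give recombination frequencies of 0.122 and 0.224 for the two intervals.
With no interference, expected double-crossover frequency = 0.122 × 0.224 = 0.02733.
Expected number = 0.02733 × 1940 = 53.02 ≈ 53.

53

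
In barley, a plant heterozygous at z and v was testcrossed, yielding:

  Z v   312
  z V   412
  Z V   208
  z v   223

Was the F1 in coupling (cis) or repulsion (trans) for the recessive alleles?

trans

The two most frequent classes are Z v (312) and z V (412); these are the parental (non-recombinant) types.
So the F1 carried Z v on one chromosome and z V on the other — the recessive alleles are on opposite chromosomes (trans / repulsion).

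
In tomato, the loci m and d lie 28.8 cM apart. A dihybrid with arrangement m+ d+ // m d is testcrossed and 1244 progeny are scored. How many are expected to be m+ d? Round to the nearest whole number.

A map distance of 28.8 cM corresponds to a recombination frequency of 0.288.
The F1 is m+ d+ / m d, so m+ d is a recombinant gamete class with expected frequency r/2 = 0.288/2 = 0.1440.
Expected number = 0.1440 × 1244 = 179.14 ≈ 179.

179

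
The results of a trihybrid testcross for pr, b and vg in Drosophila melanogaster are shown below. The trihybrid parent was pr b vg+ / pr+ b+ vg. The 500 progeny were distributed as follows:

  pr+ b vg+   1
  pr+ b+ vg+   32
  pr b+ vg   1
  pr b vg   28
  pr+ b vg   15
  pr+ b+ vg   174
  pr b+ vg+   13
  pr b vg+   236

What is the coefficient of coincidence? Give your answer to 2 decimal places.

The two rarest classes, pr+ b vg+ and pr b+ vg, are the double crossovers. Comparing them with the parentals, only the pr allele has switched, so pr is the middle locus and the order is b – pr – vg.
b–pr: (28 + 2)/500 = 0.0600; pr–vg: (60 + 2)/500 = 0.1240.
Expected DCO frequency = 0.0600 × 0.1240 ≈ 0.00744; observed = 2/500 ≈ 0.00400.
Coefficient of coincidence = 0.00400/0.00744 ≈ 0.54.

0.54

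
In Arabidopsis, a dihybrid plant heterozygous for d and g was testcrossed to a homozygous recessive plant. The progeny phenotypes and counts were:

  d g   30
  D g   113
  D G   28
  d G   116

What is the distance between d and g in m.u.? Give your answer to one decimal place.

The two most frequent classes, D g (113) and d G (116), are the parental types, so the F1 was D g / d G.
The recombinant classes are D G and d g: 28 + 30 = 58.
Recombination frequency = 58/287 = 0.2021 ≈ 20.2%, i.e. 20.2 m.u.

20.2 m.u.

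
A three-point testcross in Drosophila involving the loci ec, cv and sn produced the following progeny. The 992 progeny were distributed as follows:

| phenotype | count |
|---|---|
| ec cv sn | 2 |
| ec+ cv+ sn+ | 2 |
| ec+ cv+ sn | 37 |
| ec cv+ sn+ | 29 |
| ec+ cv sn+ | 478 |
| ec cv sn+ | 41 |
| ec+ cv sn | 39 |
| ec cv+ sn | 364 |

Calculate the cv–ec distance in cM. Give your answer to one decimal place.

8.3 cM

The two most frequent reciprocal classes, ec+ cv sn+ and ec cv+ sn, are the parental types, so the F1 was ec+ cv sn+ / ec cv+ sn.
The two rarest classes, ec+ cv+ sn+ and ec cv sn, are the double crossovers. Comparing them with the parentals, only the cv allele has switched, so cv is the middle locus and the order is sn – cv – ec.
Crossovers in the cv–ec interval produce the single-crossover classes ec cv sn+ and ec+ cv+ sn (41 + 37 = 78) plus the double crossovers (4).
RF(cv–ec) = (78 + 4) / 992 = 82/992 = 0.0827 → 8.3 cM.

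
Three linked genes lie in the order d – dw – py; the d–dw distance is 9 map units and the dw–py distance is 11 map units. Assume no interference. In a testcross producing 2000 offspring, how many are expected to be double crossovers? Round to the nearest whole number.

Map distances give recombination frequencies of 0.090 and 0.110 for the two intervals.
With no interference, expected double-crossover frequency = 0.090 × 0.110 = 0.00990.
Expected number = 0.00990 × 2000 = 19.80 ≈ 20.

20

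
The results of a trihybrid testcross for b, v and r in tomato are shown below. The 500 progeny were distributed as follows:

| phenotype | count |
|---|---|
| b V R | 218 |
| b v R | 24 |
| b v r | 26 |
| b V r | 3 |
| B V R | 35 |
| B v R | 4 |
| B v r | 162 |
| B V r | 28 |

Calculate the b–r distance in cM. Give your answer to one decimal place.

13.6 cM

The two most frequent reciprocal classes, b V R and B v r, are the parental types, so the F1 was b V R / B v r.
The two rarest classes, b V r and B v R, are the double crossovers. Comparing them with the parentals, only the r allele has switched, so r is the middle locus and the order is v – r – b.
Crossovers in the r–b interval produce the single-crossover classes B V R and b v r (35 + 26 = 61) plus the double crossovers (7).
RF(r–b) = (61 + 7) / 500 = 68/500 = 0.1360 → 13.6 cM.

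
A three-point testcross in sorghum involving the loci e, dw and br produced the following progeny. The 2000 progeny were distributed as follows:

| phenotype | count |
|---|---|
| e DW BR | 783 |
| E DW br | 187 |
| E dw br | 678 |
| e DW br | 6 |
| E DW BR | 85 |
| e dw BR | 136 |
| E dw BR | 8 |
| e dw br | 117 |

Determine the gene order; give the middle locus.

br

The two most frequent reciprocal classes, E dw br and e DW BR, are the parental types, so the F1 was E dw br / e DW BR.
The two rarest classes, E dw BR and e DW br, are the double crossovers. Comparing them with the parentals, only the br allele has switched, so br is the middle locus and the order is dw – br – e.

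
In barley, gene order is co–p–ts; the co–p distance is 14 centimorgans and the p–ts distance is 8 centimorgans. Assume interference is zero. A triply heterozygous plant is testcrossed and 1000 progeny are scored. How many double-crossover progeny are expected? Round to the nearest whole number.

Map distances give recombination frequencies of 0.140 and 0.080 for the two intervals.
With no interference, expected double-crossover frequency = 0.140 × 0.080 = 0.01120.
Expected number = 0.01120 × 1000 = 11.20 ≈ 11.

11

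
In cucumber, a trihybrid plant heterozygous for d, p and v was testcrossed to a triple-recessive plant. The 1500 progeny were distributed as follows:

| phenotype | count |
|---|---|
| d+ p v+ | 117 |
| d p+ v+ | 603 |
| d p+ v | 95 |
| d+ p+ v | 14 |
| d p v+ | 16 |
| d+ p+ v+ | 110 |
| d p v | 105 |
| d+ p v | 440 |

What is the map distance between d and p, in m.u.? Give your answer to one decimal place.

The two most frequent reciprocal classes, d+ p v and d p+ v+, are the parental types, so the F1 was d+ p v / d p+ v+.
The two rarest classes, d+ p+ v and d p v+, are the double crossovers. Comparing them with the parentals, only the p allele has switched, so p is the middle locus and the order is d – p – v.
Crossovers in the d–p interval produce the single-crossover classes d p v and d+ p+ v+ (105 + 110 = 215) plus the double crossovers (30).
RF(d–p) = (215 + 30) / 1500 = 245/1500 = 0.1633 → 16.3 m.u.

16.3 m.u.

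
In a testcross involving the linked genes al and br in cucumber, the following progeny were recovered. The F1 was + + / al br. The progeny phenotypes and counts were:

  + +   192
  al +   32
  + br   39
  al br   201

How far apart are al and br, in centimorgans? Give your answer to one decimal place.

The recombinant classes are + br and al +: 39 + 32 = 71.
Recombination frequency = 71/464 = 0.1530 ≈ 15.3%, i.e. 15.3 centimorgans.

15.3 centimorgans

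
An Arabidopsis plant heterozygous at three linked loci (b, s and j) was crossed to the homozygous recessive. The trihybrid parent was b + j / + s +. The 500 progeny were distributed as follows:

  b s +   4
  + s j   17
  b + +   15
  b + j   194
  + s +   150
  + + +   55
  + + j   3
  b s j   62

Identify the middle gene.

b

The two rarest classes, + + j and b s +, are the double crossovers. Comparing them with the parentals, only the b allele has switched, so b is the middle locus and the order is j – b – s.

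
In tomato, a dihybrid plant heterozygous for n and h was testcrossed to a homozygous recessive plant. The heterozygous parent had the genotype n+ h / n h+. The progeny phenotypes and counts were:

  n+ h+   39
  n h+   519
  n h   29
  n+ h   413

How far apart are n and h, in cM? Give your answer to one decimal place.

The recombinant classes are n+ h+ and n h: 39 + 29 = 68.
Recombination frequency = 68/1000 = 0.0680 ≈ 6.8%, i.e. 6.8 cM.

6.8 cM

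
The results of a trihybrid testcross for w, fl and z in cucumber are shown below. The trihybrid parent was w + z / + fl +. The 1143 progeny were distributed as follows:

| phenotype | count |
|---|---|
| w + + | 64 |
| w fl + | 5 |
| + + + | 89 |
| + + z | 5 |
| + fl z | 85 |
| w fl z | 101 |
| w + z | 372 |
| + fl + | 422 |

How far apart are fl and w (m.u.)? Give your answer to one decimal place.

The two rarest classes, + + z and w fl +, are the double crossovers. Comparing them with the parentals, only the w allele has switched, so w is the middle locus and the order is fl – w – z.
Crossovers in the fl–w interval produce the single-crossover classes w fl z and + + + (101 + 89 = 190) plus the double crossovers (10).
RF(fl–w) = (190 + 10) / 1143 = 200/1143 = 0.1750 → 17.5 m.u.

17.5 m.u.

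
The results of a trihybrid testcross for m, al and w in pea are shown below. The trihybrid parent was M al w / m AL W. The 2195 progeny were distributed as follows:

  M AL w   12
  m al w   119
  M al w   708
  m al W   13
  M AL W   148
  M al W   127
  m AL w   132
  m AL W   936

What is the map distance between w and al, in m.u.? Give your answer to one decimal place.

The two rarest classes, M AL w and m al W, are the double crossovers. Comparing them with the parentals, only the al allele has switched, so al is the middle locus and the order is m – al – w.
Crossovers in the al–w interval produce the single-crossover classes M al W and m AL w (127 + 132 = 259) plus the double crossovers (25).
RF(al–w) = (259 + 25) / 2195 = 284/2195 = 0.1294 → 12.9 m.u.

12.9 m.u.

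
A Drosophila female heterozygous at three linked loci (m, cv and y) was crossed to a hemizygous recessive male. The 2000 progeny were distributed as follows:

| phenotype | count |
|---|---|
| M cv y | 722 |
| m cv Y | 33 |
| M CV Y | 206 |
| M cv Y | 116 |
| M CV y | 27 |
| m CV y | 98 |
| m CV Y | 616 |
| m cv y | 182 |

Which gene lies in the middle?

cv

The two most frequent reciprocal classes, m CV Y and M cv y, are the parental types, so the F1 was m CV Y / M cv y.
The two rarest classes, m cv Y and M CV y, are the double crossovers. Comparing them with the parentals, only the cv allele has switched, so cv is the middle locus and the order is m – cv – y.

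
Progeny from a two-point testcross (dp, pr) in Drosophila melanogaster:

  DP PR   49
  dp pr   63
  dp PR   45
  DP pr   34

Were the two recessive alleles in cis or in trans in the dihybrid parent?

The two most frequent classes are DP PR (49) and dp pr (63); these are the parental (non-recombinant) types.
So the F1 carried DP PR on one chromosome and dp pr on the other — the recessive alleles are on the same chromosome (cis / coupling).

cis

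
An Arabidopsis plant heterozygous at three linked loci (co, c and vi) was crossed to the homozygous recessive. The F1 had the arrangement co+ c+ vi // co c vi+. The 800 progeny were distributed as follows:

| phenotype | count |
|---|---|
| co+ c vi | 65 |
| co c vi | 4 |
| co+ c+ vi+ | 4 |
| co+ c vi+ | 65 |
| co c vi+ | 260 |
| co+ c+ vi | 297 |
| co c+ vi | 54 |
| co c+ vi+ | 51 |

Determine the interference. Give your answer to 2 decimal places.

The two rarest classes, co+ c+ vi+ and co c vi, are the double crossovers. Comparing them with the parentals, only the vi allele has switched, so vi is the middle locus and the order is co – vi – c.
co–vi: (119 + 8)/800 = 0.1588; vi–c: (116 + 8)/800 = 0.1550.
Expected DCO frequency = 0.1588 × 0.1550 ≈ 0.02461; observed = 8/800 ≈ 0.01000.
Coefficient of coincidence = 0.01000/0.02461 ≈ 0.41; interference = 1 − 0.41 = 0.59.

0.59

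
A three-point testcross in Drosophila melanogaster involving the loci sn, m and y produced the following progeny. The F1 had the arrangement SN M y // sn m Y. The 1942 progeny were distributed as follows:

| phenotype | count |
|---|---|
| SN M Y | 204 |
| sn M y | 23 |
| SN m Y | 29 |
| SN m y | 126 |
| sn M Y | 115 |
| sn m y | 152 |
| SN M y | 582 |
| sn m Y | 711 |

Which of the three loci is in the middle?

sn

The two rarest classes, sn M y and SN m Y, are the double crossovers. Comparing them with the parentals, only the sn allele has switched, so sn is the middle locus and the order is m – sn – y.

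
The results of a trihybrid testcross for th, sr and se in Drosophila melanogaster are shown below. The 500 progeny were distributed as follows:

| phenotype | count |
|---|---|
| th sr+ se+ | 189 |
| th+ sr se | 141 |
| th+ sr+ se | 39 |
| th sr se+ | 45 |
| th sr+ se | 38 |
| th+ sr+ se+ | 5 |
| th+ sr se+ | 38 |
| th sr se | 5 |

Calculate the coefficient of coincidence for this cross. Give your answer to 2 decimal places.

The two most frequent reciprocal classes, th sr+ se+ and th+ sr se, are the parental types, so the F1 was th sr+ se+ / th+ sr se.
The two rarest classes, th+ sr+ se+ and th sr se, are the double crossovers. Comparing them with the parentals, only the th allele has switched, so th is the middle locus and the order is se – th – sr.
se–th: (76 + 10)/500 = 0.1720; th–sr: (84 + 10)/500 = 0.1880.
Expected DCO frequency = 0.1720 × 0.1880 ≈ 0.03234; observed = 10/500 ≈ 0.02000.
Coefficient of coincidence = 0.02000/0.03234 ≈ 0.62.

0.62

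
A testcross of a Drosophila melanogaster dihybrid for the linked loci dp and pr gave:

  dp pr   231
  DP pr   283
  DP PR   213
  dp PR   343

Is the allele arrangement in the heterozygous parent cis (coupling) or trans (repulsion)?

The two most frequent classes are DP pr (283) and dp PR (343); these are the parental (non-recombinant) types.
So the F1 carried DP pr on one chromosome and dp PR on the other — the recessive alleles are on opposite chromosomes (trans / repulsion).

trans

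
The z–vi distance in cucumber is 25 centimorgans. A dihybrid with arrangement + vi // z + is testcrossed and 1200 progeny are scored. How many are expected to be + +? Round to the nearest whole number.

150

A map distance of 25 centimorgans corresponds to a recombination frequency of 0.250.
The F1 is + vi / z +, so + + is a recombinant gamete class with expected frequency r/2 = 0.250/2 = 0.1250.
Expected number = 0.1250 × 1200 = 150.00 ≈ 150.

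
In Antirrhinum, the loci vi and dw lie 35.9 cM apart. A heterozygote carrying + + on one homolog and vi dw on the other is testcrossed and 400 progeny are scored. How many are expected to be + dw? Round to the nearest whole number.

A map distance of 35.9 cM corresponds to a recombination frequency of 0.359.
The F1 is + + / vi dw, so + dw is a recombinant gamete class with expected frequency r/2 = 0.359/2 = 0.1795.
Expected number = 0.1795 × 400 = 71.80 ≈ 72.

72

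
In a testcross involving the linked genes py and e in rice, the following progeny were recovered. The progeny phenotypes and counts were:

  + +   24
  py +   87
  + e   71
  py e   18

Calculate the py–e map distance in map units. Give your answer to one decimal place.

21.0 map units

The two most frequent classes, + e (71) and py + (87), are the parental types, so the F1 was + e / py +.
The recombinant classes are + + and py e: 24 + 18 = 42.
Recombination frequency = 42/200 = 0.2100 ≈ 21.0%, i.e. 21.0 map units.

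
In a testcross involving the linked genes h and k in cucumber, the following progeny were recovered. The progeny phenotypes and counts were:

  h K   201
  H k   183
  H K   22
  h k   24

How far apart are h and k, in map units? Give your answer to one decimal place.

10.7 map units

The two most frequent classes, H k (183) and h K (201), are the parental types, so the F1 was H k / h K.
The recombinant classes are H K and h k: 22 + 24 = 46.
Recombination frequency = 46/430 = 0.1070 ≈ 10.7%, i.e. 10.7 map units.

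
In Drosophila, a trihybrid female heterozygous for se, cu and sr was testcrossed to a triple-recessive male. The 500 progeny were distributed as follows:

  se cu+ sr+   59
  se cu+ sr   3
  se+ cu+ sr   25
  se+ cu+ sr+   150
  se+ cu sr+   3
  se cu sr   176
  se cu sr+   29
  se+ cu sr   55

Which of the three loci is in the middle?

cu

The two most frequent reciprocal classes, se+ cu+ sr+ and se cu sr, are the parental types, so the F1 was se+ cu+ sr+ / se cu sr.
The two rarest classes, se+ cu sr+ and se cu+ sr, are the double crossovers. Comparing them with the parentals, only the cu allele has switched, so cu is the middle locus and the order is sr – cu – se.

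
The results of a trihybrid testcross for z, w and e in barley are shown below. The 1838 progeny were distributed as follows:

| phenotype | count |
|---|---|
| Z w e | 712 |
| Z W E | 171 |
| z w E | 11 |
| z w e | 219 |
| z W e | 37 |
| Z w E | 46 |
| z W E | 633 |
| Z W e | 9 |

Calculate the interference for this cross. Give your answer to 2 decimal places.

The two most frequent reciprocal classes, Z w e and z W E, are the parental types, so the F1 was Z w e / z W E.
The two rarest classes, Z W e and z w E, are the double crossovers. Comparing them with the parentals, only the w allele has switched, so w is the middle locus and the order is z – w – e.
z–w: (390 + 20)/1838 = 0.2231; w–e: (83 + 20)/1838 = 0.0560.
Expected DCO frequency = 0.2231 × 0.0560 ≈ 0.01249; observed = 20/1838 ≈ 0.01088.
Coefficient of coincidence = 0.01088/0.01249 ≈ 0.87; interference = 1 − 0.87 = 0.13.

0.13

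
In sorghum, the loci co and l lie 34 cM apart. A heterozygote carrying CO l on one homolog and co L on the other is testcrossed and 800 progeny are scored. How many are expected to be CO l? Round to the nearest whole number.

264

A map distance of 34 cM corresponds to a recombination frequency of 0.340.
The F1 is CO l / co L, so CO l is a parental gamete class with expected frequency (1 − r)/2 = 0.660/2 = 0.3300.
Expected number = 0.3300 × 800 = 264.00 ≈ 264.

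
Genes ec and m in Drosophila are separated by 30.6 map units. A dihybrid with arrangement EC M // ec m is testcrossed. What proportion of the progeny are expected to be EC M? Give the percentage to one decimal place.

34.7%

A map distance of 30.6 map units corresponds to a recombination frequency of 0.306.
The F1 is EC M / ec m, so EC M is a parental gamete class with expected frequency (1 − r)/2 = 0.694/2 = 0.3470.
That is 0.3470 = 34.7% of the progeny.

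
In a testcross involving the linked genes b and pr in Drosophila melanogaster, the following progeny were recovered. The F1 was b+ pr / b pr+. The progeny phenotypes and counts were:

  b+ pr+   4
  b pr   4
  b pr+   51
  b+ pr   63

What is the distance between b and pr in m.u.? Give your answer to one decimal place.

6.6 m.u.

The recombinant classes are b+ pr+ and b pr: 4 + 4 = 8.
Recombination frequency = 8/122 = 0.0656 ≈ 6.6%, i.e. 6.6 m.u.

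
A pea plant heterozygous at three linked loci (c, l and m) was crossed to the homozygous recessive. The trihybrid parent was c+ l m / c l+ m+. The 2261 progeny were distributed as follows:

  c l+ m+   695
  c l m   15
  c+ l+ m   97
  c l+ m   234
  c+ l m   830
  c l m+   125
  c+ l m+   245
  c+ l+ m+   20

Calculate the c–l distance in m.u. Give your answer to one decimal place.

11.4 m.u.

The two rarest classes, c l m and c+ l+ m+, are the double crossovers. Comparing them with the parentals, only the c allele has switched, so c is the middle locus and the order is m – c – l.
Crossovers in the c–l interval produce the single-crossover classes c+ l+ m and c l m+ (97 + 125 = 222) plus the double crossovers (35).
RF(c–l) = (222 + 35) / 2261 = 257/2261 = 0.1137 → 11.4 m.u.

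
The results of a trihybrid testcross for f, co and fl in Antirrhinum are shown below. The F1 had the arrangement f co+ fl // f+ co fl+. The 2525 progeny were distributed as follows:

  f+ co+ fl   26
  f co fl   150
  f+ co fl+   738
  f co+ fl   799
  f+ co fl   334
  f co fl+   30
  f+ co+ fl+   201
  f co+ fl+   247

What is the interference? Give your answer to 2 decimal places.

0.45

The two rarest classes, f+ co+ fl and f co fl+, are the double crossovers. Comparing them with the parentals, only the f allele has switched, so f is the middle locus and the order is fl – f – co.
fl–f: (581 + 56)/2525 = 0.2523; f–co: (351 + 56)/2525 = 0.1612.
Expected DCO frequency = 0.2523 × 0.1612 ≈ 0.04067; observed = 56/2525 ≈ 0.02218.
Coefficient of coincidence = 0.02218/0.04067 ≈ 0.55; interference = 1 − 0.55 = 0.45.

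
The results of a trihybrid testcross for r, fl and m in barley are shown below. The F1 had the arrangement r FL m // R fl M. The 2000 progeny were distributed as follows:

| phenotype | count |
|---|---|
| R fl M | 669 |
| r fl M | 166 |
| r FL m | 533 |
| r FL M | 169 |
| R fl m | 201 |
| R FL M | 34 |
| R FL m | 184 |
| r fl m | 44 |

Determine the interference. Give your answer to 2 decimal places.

0.19

The two rarest classes, r fl m and R FL M, are the double crossovers. Comparing them with the parentals, only the fl allele has switched, so fl is the middle locus and the order is r – fl – m.
r–fl: (350 + 78)/2000 = 0.2140; fl–m: (370 + 78)/2000 = 0.2240.
Expected DCO frequency = 0.2140 × 0.2240 ≈ 0.04794; observed = 78/2000 ≈ 0.03900.
Coefficient of coincidence = 0.03900/0.04794 ≈ 0.81; interference = 1 − 0.81 = 0.19.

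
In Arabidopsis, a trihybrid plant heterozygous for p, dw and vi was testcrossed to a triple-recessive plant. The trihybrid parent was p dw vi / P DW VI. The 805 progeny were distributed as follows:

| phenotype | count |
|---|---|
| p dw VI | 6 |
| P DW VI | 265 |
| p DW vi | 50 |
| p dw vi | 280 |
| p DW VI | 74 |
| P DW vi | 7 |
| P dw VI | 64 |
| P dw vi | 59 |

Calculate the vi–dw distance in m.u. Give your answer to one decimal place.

The two rarest classes, p dw VI and P DW vi, are the double crossovers. Comparing them with the parentals, only the vi allele has switched, so vi is the middle locus and the order is p – vi – dw.
Crossovers in the vi–dw interval produce the single-crossover classes p DW vi and P dw VI (50 + 64 = 114) plus the double crossovers (13).
RF(vi–dw) = (114 + 13) / 805 = 127/805 = 0.1578 → 15.8 m.u.

15.8 m.u.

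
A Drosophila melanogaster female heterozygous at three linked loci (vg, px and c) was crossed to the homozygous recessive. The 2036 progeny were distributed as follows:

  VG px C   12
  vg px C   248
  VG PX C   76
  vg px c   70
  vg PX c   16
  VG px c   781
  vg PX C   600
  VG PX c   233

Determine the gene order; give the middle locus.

The two most frequent reciprocal classes, VG px c and vg PX C, are the parental types, so the F1 was VG px c / vg PX C.
The two rarest classes, VG px C and vg PX c, are the double crossovers. Comparing them with the parentals, only the c allele has switched, so c is the middle locus and the order is px – c – vg.

c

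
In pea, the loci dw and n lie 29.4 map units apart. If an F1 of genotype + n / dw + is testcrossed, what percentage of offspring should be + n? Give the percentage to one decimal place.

35.3%

A map distance of 29.4 map units corresponds to a recombination frequency of 0.294.
The F1 is + n / dw +, so + n is a parental gamete class with expected frequency (1 − r)/2 = 0.706/2 = 0.3530.
That is 0.3530 = 35.3% of the progeny.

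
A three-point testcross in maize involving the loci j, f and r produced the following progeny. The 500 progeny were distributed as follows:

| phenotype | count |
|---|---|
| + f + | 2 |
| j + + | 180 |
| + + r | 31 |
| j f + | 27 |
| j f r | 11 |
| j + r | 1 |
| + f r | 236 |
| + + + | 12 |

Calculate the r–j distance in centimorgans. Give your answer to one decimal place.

The two most frequent reciprocal classes, + f r and j + +, are the parental types, so the F1 was + f r / j + +.
The two rarest classes, + f + and j + r, are the double crossovers. Comparing them with the parentals, only the r allele has switched, so r is the middle locus and the order is f – r – j.
Crossovers in the r–j interval produce the single-crossover classes j f r and + + + (11 + 12 = 23) plus the double crossovers (3).
RF(r–j) = (23 + 3) / 500 = 26/500 = 0.0520 → 5.2 centimorgans.

5.2 centimorgans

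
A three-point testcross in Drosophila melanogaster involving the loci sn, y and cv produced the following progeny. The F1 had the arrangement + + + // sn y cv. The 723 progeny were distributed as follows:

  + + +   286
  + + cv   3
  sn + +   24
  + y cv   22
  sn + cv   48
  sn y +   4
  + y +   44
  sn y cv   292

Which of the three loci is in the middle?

The two rarest classes, + + cv and sn y +, are the double crossovers. Comparing them with the parentals, only the cv allele has switched, so cv is the middle locus and the order is y – cv – sn.

cv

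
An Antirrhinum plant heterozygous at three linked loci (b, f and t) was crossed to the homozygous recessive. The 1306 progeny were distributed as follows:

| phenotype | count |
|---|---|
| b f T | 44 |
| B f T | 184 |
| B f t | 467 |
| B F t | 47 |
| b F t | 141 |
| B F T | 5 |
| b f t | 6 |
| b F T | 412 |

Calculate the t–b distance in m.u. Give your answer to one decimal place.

The two most frequent reciprocal classes, B f t and b F T, are the parental types, so the F1 was B f t / b F T.
The two rarest classes, b f t and B F T, are the double crossovers. Comparing them with the parentals, only the b allele has switched, so b is the middle locus and the order is t – b – f.
Crossovers in the t–b interval produce the single-crossover classes B f T and b F t (184 + 141 = 325) plus the double crossovers (11).
RF(t–b) = (325 + 11) / 1306 = 336/1306 = 0.2573 → 25.7 m.u.

25.7 m.u.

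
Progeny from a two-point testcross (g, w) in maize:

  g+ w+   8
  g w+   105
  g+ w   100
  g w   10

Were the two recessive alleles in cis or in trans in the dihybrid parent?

trans

The two most frequent classes are g+ w (100) and g w+ (105); these are the parental (non-recombinant) types.
So the F1 carried g+ w on one chromosome and g w+ on the other — the recessive alleles are on opposite chromosomes (trans / repulsion).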